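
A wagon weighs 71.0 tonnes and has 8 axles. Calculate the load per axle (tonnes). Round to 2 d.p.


Load per axle = total weight / number of axles
Load = 71.0 / 8
Load = 8.88 tonnes

8.88


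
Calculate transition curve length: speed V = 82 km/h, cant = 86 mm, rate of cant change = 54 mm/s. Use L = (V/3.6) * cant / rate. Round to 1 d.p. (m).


Convert speed: V = 82 / 3.6 = 22.7778 m/s
L = 22.7778 * 86 / 54
L = 1958.8889 / 54
L = 36.3 m

36.3


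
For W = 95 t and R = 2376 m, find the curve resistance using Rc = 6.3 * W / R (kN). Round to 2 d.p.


Rc = 6.3 * W / R
Rc = 6.3 * 95 / 2376
Rc = 598.5 / 2376
Rc = 0.25 kN

0.25


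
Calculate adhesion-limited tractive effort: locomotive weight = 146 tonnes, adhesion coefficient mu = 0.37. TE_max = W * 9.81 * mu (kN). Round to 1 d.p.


TE_max = W * g * mu
TE_max = 146 * 9.81 * 0.37
TE_max = 1432.26 * 0.37
TE_max = 529.9 kN

529.9


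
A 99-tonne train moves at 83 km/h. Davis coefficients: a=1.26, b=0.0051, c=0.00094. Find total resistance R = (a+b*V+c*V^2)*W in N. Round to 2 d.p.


b*V = 0.0051 * 83 = 0.4233
c*V^2 = 0.00094 * 6889 = 6.47566
R_per_t = 1.26 + 0.4233 + 6.47566 = 8.15896 N/t
R_total = 8.15896 * 99 = 807.74 N

807.74


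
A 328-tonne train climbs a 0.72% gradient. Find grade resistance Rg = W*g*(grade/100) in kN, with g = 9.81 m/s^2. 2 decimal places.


Rg = W * 9.81 * grade / 100
Rg = 328 * 9.81 * 0.72 / 100
Rg = 3217.68 * 0.0072
Rg = 23.17 kN

23.17


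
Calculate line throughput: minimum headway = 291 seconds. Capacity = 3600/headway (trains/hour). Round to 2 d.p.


Capacity = 3600 / headway
Capacity = 3600 / 291
Capacity = 12.37 trains/hour

12.37


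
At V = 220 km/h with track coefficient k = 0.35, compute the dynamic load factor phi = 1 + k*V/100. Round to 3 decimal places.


phi = 1 + k * V / 100
phi = 1 + 0.35 * 220 / 100
phi = 1 + 0.77
phi = 1.770

1.770


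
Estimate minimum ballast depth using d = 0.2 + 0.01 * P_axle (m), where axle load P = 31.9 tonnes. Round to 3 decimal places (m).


d = 0.2 + 0.01 * 31.9
d = 0.2 + 0.319
d = 0.519 m

0.519


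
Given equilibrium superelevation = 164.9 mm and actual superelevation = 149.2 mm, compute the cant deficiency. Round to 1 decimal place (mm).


Cant deficiency = equilibrium cant - actual cant
CD = 164.9 - 149.2
CD = 15.7 mm

15.7


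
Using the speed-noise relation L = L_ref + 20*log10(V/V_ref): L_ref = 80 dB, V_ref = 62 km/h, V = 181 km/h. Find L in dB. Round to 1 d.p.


V/V_ref = 181 / 62 = 2.919355
log10(2.919355) = 0.465287
20 * 0.465287 = 9.3057
L = 80 + 9.3057 = 89.3 dB

89.3


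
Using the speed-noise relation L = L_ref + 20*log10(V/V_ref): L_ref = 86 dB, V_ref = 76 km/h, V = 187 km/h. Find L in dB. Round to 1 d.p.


V/V_ref = 187 / 76 = 2.460526
log10(2.460526) = 0.391028
20 * 0.391028 = 7.8206
L = 86 + 7.8206 = 93.8 dB

93.8


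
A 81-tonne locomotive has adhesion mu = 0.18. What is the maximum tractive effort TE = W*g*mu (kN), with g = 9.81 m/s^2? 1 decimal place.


TE_max = W * g * mu
TE_max = 81 * 9.81 * 0.18
TE_max = 794.61 * 0.18
TE_max = 143.0 kN

143.0


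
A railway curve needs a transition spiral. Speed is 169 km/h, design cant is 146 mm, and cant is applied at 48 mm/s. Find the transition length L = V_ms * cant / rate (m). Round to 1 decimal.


Convert speed: V = 169 / 3.6 = 46.9444 m/s
L = 46.9444 * 146 / 48
L = 6853.8889 / 48
L = 142.8 m

142.8


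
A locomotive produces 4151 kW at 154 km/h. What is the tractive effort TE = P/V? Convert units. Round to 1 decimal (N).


Convert: P = 4151 kW = 4151000 W
V = 154 / 3.6 = 42.7778 m/s
TE = 4151000 / 42.7778
TE = 97036.4 N

97036.4


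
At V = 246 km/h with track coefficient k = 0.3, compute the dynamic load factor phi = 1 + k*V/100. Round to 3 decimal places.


phi = 1 + k * V / 100
phi = 1 + 0.3 * 246 / 100
phi = 1 + 0.738
phi = 1.738

1.738


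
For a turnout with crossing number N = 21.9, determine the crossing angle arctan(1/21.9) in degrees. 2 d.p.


1/N = 1/21.9 = 0.045662
angle = arctan(0.045662) = 0.04563 rad
angle = 0.04563 * 180/pi = 2.61 degrees

2.61


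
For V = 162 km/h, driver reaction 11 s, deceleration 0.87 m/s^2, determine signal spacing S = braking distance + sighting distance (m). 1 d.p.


V = 162 / 3.6 = 45.0 m/s
Braking distance = 45.0^2 / (2*0.87) = 1163.7931 m
Sighting distance = 45.0 * 11 = 495.0 m
S = 1163.7931 + 495.0 = 1658.8 m

1658.8


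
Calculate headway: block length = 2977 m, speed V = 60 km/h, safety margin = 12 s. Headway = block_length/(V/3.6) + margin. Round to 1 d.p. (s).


V = 60 / 3.6 = 16.6667 m/s
Block traversal time = 2977 / 16.6667 = 178.62 s
Headway = 178.62 + 12
Headway = 190.6 s

190.6


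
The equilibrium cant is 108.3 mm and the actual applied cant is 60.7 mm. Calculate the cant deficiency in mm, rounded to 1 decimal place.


Cant deficiency = equilibrium cant - actual cant
CD = 108.3 - 60.7
CD = 47.6 mm

47.6


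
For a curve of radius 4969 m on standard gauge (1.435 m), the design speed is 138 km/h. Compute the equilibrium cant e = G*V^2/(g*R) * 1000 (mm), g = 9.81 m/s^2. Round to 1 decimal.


Convert speed: V = 138 / 3.6 = 38.3333 m/s
Apply formula: e = 1.435 * 38.3333^2 / (9.81 * 4969)
e = 1.435 * 1469.4444 / 48745.89
e = 0.043258 m = 43.3 mm

43.3


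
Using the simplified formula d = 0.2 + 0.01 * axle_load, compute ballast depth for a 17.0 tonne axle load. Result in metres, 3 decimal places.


d = 0.2 + 0.01 * 17.0
d = 0.2 + 0.17
d = 0.370 m

0.370


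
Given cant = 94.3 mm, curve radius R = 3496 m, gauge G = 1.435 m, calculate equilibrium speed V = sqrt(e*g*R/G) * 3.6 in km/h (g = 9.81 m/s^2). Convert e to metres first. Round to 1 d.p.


Convert cant: e = 94.3 mm = 0.0943 m
V_ms = sqrt(0.0943 * 9.81 * 3496 / 1.435)
V_ms = sqrt(2253.721371) = 47.4734 m/s
V = 47.4734 * 3.6 = 170.9 km/h

170.9


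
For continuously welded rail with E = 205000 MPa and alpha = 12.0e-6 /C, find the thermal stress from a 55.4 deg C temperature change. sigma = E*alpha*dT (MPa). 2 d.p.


sigma = E * alpha * dT
sigma = 205000 * 12.0e-6 * 55.4
sigma = 2.46 * 55.4
sigma = 136.28 MPa

136.28


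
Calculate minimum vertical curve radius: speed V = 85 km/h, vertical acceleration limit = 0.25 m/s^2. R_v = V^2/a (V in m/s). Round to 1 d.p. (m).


Convert speed: V = 85 / 3.6 = 23.6111 m/s
V^2 = 557.4846 m^2/s^2
R_v = 557.4846 / 0.25
R_v = 2229.9 m

2229.9


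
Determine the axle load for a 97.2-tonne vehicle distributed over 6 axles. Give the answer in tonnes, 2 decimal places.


Load per axle = total weight / number of axles
Load = 97.2 / 6
Load = 16.20 tonnes

16.20


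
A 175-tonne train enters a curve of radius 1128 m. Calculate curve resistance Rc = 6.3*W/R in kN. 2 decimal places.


Rc = 6.3 * W / R
Rc = 6.3 * 175 / 1128
Rc = 1102.5 / 1128
Rc = 0.98 kN

0.98


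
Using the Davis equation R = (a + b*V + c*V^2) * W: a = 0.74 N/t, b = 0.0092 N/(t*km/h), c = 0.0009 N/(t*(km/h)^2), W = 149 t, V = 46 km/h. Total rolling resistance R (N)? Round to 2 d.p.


b*V = 0.0092 * 46 = 0.4232
c*V^2 = 0.0009 * 2116 = 1.9044
R_per_t = 0.74 + 0.4232 + 1.9044 = 3.0676 N/t
R_total = 3.0676 * 149 = 457.07 N

457.07


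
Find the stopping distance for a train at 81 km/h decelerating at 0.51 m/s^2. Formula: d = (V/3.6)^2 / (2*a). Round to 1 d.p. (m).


Convert speed: V = 81 / 3.6 = 22.5 m/s
V^2 = 506.25
d = 506.25 / (2 * 0.51)
d = 506.25 / 1.02
d = 496.3 m

496.3


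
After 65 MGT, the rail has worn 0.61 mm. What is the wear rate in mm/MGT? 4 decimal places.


Wear rate = total wear / cumulative tonnage
Rate = 0.61 / 65
Rate = 0.0094 mm/MGT

0.0094


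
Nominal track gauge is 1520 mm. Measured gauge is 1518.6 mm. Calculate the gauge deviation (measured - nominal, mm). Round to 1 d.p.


Deviation = measured - nominal
Deviation = 1518.6 - 1520
Deviation = -1.4 mm

-1.4


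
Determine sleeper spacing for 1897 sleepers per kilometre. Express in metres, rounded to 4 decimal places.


Spacing = 1000 m / number of sleepers
Spacing = 1000 / 1897
Spacing = 0.5271 m

0.5271


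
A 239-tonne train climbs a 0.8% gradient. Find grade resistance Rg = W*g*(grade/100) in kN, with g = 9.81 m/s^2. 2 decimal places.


Rg = W * 9.81 * grade / 100
Rg = 239 * 9.81 * 0.8 / 100
Rg = 2344.59 * 0.008
Rg = 18.76 kN

18.76


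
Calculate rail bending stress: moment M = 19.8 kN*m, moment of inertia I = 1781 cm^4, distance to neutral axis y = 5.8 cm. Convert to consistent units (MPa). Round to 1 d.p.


Convert units:
M = 19.8 kN*m = 19800000 N*mm
y = 5.8 cm = 58 mm
I = 1781 cm^4 = 17810000 mm^4
sigma = 19800000 * 58 / 17810000
sigma = 64.5 MPa

64.5


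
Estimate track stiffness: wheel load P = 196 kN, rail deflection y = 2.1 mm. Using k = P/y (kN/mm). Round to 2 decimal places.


Track stiffness k = P / y
k = 196 / 2.1
k = 93.33 kN/mm

93.33


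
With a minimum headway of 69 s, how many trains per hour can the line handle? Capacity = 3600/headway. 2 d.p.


Capacity = 3600 / headway
Capacity = 3600 / 69
Capacity = 52.17 trains/hour

52.17


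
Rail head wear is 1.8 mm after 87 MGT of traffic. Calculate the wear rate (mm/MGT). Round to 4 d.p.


Wear rate = total wear / cumulative tonnage
Rate = 1.8 / 87
Rate = 0.0207 mm/MGT

0.0207


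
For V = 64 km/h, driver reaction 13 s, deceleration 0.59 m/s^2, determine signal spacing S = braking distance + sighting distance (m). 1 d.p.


V = 64 / 3.6 = 17.7778 m/s
Braking distance = 17.7778^2 / (2*0.59) = 267.8385 m
Sighting distance = 17.7778 * 13 = 231.1111 m
S = 267.8385 + 231.1111 = 498.9 m

498.9


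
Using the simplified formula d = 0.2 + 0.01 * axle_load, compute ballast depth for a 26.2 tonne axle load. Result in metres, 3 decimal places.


d = 0.2 + 0.01 * 26.2
d = 0.2 + 0.262
d = 0.462 m

0.462


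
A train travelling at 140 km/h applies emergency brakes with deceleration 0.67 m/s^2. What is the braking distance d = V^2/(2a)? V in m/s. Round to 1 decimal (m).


Convert speed: V = 140 / 3.6 = 38.8889 m/s
V^2 = 1512.3457
d = 1512.3457 / (2 * 0.67)
d = 1512.3457 / 1.34
d = 1128.6 m

1128.6


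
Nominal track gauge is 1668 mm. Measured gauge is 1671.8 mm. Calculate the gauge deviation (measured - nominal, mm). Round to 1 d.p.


Deviation = measured - nominal
Deviation = 1671.8 - 1668
Deviation = 3.8 mm

3.8


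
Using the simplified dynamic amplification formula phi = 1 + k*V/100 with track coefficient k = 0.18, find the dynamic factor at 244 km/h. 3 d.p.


phi = 1 + k * V / 100
phi = 1 + 0.18 * 244 / 100
phi = 1 + 0.4392
phi = 1.439

1.439


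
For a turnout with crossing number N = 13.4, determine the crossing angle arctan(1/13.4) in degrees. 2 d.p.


1/N = 1/13.4 = 0.074627
angle = arctan(0.074627) = 0.074489 rad
angle = 0.074489 * 180/pi = 4.27 degrees

4.27


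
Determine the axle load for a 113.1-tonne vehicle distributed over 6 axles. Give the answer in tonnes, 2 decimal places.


Load per axle = total weight / number of axles
Load = 113.1 / 6
Load = 18.85 tonnes

18.85


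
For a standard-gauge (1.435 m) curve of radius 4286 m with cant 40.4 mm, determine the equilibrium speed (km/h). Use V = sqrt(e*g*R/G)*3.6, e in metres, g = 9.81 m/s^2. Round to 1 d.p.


Convert cant: e = 40.4 mm = 0.0404 m
V_ms = sqrt(0.0404 * 9.81 * 4286 / 1.435)
V_ms = sqrt(1183.724505) = 34.4053 m/s
V = 34.4053 * 3.6 = 123.9 km/h

123.9


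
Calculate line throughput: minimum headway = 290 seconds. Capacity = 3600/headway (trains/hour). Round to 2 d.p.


Capacity = 3600 / headway
Capacity = 3600 / 290
Capacity = 12.41 trains/hour

12.41


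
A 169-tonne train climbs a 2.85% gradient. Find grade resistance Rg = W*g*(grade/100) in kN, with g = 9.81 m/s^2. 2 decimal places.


Rg = W * 9.81 * grade / 100
Rg = 169 * 9.81 * 2.85 / 100
Rg = 1657.89 * 0.0285
Rg = 47.25 kN

47.25


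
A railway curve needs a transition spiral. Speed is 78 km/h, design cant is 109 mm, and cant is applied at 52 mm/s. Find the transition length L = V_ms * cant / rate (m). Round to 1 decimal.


Convert speed: V = 78 / 3.6 = 21.6667 m/s
L = 21.6667 * 109 / 52
L = 2361.6667 / 52
L = 45.4 m

45.4


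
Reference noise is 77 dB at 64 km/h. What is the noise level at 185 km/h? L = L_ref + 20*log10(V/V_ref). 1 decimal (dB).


V/V_ref = 185 / 64 = 2.890625
log10(2.890625) = 0.460992
20 * 0.460992 = 9.2198
L = 77 + 9.2198 = 86.2 dB

86.2


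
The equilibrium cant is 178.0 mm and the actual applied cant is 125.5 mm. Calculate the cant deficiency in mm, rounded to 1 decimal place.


Cant deficiency = equilibrium cant - actual cant
CD = 178.0 - 125.5
CD = 52.5 mm

52.5


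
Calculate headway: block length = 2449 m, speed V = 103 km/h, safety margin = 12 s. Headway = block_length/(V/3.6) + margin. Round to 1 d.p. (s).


V = 103 / 3.6 = 28.6111 m/s
Block traversal time = 2449 / 28.6111 = 85.5961 s
Headway = 85.5961 + 12
Headway = 97.6 s

97.6


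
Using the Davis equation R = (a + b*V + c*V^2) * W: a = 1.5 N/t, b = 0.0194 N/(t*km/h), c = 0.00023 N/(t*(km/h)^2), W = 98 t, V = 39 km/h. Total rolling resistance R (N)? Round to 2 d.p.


b*V = 0.0194 * 39 = 0.7566
c*V^2 = 0.00023 * 1521 = 0.34983
R_per_t = 1.5 + 0.7566 + 0.34983 = 2.60643 N/t
R_total = 2.60643 * 98 = 255.43 N

255.43


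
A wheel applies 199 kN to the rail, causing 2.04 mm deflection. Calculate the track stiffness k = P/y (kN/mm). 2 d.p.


Track stiffness k = P / y
k = 199 / 2.04
k = 97.55 kN/mm

97.55


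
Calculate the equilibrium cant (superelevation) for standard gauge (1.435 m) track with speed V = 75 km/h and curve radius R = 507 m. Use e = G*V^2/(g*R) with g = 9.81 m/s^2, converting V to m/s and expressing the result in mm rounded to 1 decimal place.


Convert speed: V = 75 / 3.6 = 20.8333 m/s
Apply formula: e = 1.435 * 20.8333^2 / (9.81 * 507)
e = 1.435 * 434.0278 / 4973.67
e = 0.125225 m = 125.2 mm

125.2


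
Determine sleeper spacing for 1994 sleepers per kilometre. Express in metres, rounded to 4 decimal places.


Spacing = 1000 m / number of sleepers
Spacing = 1000 / 1994
Spacing = 0.5015 m

0.5015


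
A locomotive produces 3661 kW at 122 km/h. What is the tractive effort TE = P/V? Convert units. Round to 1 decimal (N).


Convert: P = 3661 kW = 3661000 W
V = 122 / 3.6 = 33.8889 m/s
TE = 3661000 / 33.8889
TE = 108029.5 N

108029.5


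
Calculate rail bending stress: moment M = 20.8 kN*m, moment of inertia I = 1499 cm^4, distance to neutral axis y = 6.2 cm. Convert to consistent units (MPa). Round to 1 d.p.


Convert units:
M = 20.8 kN*m = 20800000 N*mm
y = 6.2 cm = 62 mm
I = 1499 cm^4 = 14990000 mm^4
sigma = 20800000 * 62 / 14990000
sigma = 86.0 MPa

86.0


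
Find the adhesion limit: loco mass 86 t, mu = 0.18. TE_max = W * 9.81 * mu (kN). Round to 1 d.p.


TE_max = W * g * mu
TE_max = 86 * 9.81 * 0.18
TE_max = 843.66 * 0.18
TE_max = 151.9 kN

151.9


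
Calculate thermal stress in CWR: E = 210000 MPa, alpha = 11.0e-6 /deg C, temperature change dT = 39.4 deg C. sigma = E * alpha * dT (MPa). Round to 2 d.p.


sigma = E * alpha * dT
sigma = 210000 * 11.0e-6 * 39.4
sigma = 2.31 * 39.4
sigma = 91.01 MPa

91.01


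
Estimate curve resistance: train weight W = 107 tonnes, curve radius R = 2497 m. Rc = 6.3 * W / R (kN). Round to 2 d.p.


Rc = 6.3 * W / R
Rc = 6.3 * 107 / 2497
Rc = 674.1 / 2497
Rc = 0.27 kN

0.27


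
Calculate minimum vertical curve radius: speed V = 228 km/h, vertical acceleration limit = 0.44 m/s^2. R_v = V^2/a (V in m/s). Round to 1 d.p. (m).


Convert speed: V = 228 / 3.6 = 63.3333 m/s
V^2 = 4011.1111 m^2/s^2
R_v = 4011.1111 / 0.44
R_v = 9116.2 m

9116.2


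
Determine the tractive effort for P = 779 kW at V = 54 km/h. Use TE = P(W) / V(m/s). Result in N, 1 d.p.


Convert: P = 779 kW = 779000 W
V = 54 / 3.6 = 15.0 m/s
TE = 779000 / 15.0
TE = 51933.3 N

51933.3


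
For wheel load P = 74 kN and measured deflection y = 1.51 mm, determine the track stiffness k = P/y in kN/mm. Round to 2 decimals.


Track stiffness k = P / y
k = 74 / 1.51
k = 49.01 kN/mm

49.01


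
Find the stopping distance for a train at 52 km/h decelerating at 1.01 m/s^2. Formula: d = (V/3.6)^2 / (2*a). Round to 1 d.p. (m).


Convert speed: V = 52 / 3.6 = 14.4444 m/s
V^2 = 208.642
d = 208.642 / (2 * 1.01)
d = 208.642 / 2.02
d = 103.3 m

103.3


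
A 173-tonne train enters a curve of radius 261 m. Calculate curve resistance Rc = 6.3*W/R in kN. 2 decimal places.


Rc = 6.3 * W / R
Rc = 6.3 * 173 / 261
Rc = 1089.9 / 261
Rc = 4.18 kN

4.18


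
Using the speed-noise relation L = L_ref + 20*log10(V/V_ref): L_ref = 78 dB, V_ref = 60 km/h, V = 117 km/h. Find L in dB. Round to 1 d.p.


V/V_ref = 117 / 60 = 1.95
log10(1.95) = 0.290035
20 * 0.290035 = 5.8007
L = 78 + 5.8007 = 83.8 dB

83.8


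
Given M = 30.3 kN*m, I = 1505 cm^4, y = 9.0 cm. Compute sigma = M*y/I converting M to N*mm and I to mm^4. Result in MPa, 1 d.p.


Convert units:
M = 30.3 kN*m = 30300000 N*mm
y = 9.0 cm = 90 mm
I = 1505 cm^4 = 15050000 mm^4
sigma = 30300000 * 90 / 15050000
sigma = 181.2 MPa

181.2


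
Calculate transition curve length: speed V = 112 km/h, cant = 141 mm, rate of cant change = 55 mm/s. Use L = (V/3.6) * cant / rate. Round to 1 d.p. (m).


Convert speed: V = 112 / 3.6 = 31.1111 m/s
L = 31.1111 * 141 / 55
L = 4386.6667 / 55
L = 79.8 m

79.8


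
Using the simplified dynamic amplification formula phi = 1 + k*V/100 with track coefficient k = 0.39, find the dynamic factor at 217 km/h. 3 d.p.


phi = 1 + k * V / 100
phi = 1 + 0.39 * 217 / 100
phi = 1 + 0.8463
phi = 1.846

1.846


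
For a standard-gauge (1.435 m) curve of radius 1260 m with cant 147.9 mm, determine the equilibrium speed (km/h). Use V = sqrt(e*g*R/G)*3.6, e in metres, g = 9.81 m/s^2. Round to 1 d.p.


Convert cant: e = 147.9 mm = 0.1479 m
V_ms = sqrt(0.1479 * 9.81 * 1260 / 1.435)
V_ms = sqrt(1273.960098) = 35.6926 m/s
V = 35.6926 * 3.6 = 128.5 km/h

128.5


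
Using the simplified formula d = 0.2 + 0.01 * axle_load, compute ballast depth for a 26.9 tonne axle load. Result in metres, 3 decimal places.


d = 0.2 + 0.01 * 26.9
d = 0.2 + 0.269
d = 0.469 m

0.469


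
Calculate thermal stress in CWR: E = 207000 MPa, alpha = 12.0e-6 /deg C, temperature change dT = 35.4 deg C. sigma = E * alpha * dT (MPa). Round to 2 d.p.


sigma = E * alpha * dT
sigma = 207000 * 12.0e-6 * 35.4
sigma = 2.484 * 35.4
sigma = 87.93 MPa

87.93


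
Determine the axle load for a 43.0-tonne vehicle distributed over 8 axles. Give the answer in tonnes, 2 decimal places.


Load per axle = total weight / number of axles
Load = 43.0 / 8
Load = 5.38 tonnes

5.38


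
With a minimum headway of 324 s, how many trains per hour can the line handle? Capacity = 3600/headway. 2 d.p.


Capacity = 3600 / headway
Capacity = 3600 / 324
Capacity = 11.11 trains/hour

11.11


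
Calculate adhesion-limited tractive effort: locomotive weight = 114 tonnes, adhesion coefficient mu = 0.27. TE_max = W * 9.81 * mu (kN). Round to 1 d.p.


TE_max = W * g * mu
TE_max = 114 * 9.81 * 0.27
TE_max = 1118.34 * 0.27
TE_max = 302.0 kN

302.0


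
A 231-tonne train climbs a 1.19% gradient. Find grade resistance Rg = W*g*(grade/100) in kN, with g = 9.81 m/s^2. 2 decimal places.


Rg = W * 9.81 * grade / 100
Rg = 231 * 9.81 * 1.19 / 100
Rg = 2266.11 * 0.0119
Rg = 26.97 kN

26.97


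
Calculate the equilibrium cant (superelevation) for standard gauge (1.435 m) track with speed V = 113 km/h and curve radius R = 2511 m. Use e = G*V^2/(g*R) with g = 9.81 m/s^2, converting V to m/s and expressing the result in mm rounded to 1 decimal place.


Convert speed: V = 113 / 3.6 = 31.3889 m/s
Apply formula: e = 1.435 * 31.3889^2 / (9.81 * 2511)
e = 1.435 * 985.2623 / 24632.91
e = 0.057397 m = 57.4 mm

57.4


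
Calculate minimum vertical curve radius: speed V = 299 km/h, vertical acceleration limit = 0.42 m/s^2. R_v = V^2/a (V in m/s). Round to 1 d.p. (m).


Convert speed: V = 299 / 3.6 = 83.0556 m/s
V^2 = 6898.2253 m^2/s^2
R_v = 6898.2253 / 0.42
R_v = 16424.3 m

16424.3


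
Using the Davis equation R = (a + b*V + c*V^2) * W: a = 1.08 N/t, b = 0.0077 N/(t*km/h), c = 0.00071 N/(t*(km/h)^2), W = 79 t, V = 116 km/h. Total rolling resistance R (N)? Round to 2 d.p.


b*V = 0.0077 * 116 = 0.8932
c*V^2 = 0.00071 * 13456 = 9.55376
R_per_t = 1.08 + 0.8932 + 9.55376 = 11.52696 N/t
R_total = 11.52696 * 79 = 910.63 N

910.63


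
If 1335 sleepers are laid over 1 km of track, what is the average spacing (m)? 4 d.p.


Spacing = 1000 m / number of sleepers
Spacing = 1000 / 1335
Spacing = 0.7491 m

0.7491


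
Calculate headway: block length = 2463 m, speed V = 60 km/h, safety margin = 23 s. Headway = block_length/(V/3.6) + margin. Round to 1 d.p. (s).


V = 60 / 3.6 = 16.6667 m/s
Block traversal time = 2463 / 16.6667 = 147.78 s
Headway = 147.78 + 23
Headway = 170.8 s

170.8


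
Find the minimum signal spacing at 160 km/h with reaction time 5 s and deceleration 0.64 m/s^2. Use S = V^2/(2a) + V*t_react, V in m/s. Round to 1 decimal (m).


V = 160 / 3.6 = 44.4444 m/s
Braking distance = 44.4444^2 / (2*0.64) = 1543.2099 m
Sighting distance = 44.4444 * 5 = 222.2222 m
S = 1543.2099 + 222.2222 = 1765.4 m

1765.4


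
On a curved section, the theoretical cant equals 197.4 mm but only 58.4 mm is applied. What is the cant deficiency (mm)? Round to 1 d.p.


Cant deficiency = equilibrium cant - actual cant
CD = 197.4 - 58.4
CD = 139.0 mm

139.0


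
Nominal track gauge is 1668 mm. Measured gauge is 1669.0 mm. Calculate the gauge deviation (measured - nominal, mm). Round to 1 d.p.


Deviation = measured - nominal
Deviation = 1669.0 - 1668
Deviation = 1.0 mm

1.0


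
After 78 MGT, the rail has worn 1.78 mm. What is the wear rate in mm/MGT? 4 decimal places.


Wear rate = total wear / cumulative tonnage
Rate = 1.78 / 78
Rate = 0.0228 mm/MGT

0.0228


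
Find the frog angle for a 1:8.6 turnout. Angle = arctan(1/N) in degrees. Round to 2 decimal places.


1/N = 1/8.6 = 0.116279
angle = arctan(0.116279) = 0.115759 rad
angle = 0.115759 * 180/pi = 6.63 degrees

6.63


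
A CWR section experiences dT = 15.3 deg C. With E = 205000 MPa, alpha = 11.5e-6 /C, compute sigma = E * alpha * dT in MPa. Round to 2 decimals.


sigma = E * alpha * dT
sigma = 205000 * 11.5e-6 * 15.3
sigma = 2.3575 * 15.3
sigma = 36.07 MPa

36.07


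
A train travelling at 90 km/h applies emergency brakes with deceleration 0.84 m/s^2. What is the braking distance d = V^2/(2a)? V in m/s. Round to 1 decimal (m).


Convert speed: V = 90 / 3.6 = 25.0 m/s
V^2 = 625.0
d = 625.0 / (2 * 0.84)
d = 625.0 / 1.68
d = 372.0 m

372.0


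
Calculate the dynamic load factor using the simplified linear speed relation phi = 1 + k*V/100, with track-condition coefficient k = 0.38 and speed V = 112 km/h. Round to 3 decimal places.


phi = 1 + k * V / 100
phi = 1 + 0.38 * 112 / 100
phi = 1 + 0.4256
phi = 1.426

1.426


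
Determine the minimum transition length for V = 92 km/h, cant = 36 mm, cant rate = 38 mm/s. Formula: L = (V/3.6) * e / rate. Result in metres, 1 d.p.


Convert speed: V = 92 / 3.6 = 25.5556 m/s
L = 25.5556 * 36 / 38
L = 920.0 / 38
L = 24.2 m

24.2


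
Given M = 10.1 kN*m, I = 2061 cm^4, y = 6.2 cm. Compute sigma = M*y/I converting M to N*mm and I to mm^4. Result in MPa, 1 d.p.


Convert units:
M = 10.1 kN*m = 10100000 N*mm
y = 6.2 cm = 62 mm
I = 2061 cm^4 = 20610000 mm^4
sigma = 10100000 * 62 / 20610000
sigma = 30.4 MPa

30.4


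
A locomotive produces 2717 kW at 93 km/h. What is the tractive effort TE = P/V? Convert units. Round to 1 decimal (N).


Convert: P = 2717 kW = 2717000 W
V = 93 / 3.6 = 25.8333 m/s
TE = 2717000 / 25.8333
TE = 105174.2 N

105174.2


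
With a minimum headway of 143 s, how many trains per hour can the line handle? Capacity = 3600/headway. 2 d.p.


Capacity = 3600 / headway
Capacity = 3600 / 143
Capacity = 25.17 trains/hour

25.17


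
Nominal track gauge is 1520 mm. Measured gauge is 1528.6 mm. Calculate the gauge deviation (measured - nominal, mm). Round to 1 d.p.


Deviation = measured - nominal
Deviation = 1528.6 - 1520
Deviation = 8.6 mm

8.6


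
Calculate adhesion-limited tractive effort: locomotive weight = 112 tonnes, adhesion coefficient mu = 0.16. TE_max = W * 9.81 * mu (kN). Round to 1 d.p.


TE_max = W * g * mu
TE_max = 112 * 9.81 * 0.16
TE_max = 1098.72 * 0.16
TE_max = 175.8 kN

175.8


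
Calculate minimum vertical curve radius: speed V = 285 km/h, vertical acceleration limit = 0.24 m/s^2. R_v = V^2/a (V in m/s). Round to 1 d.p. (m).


Convert speed: V = 285 / 3.6 = 79.1667 m/s
V^2 = 6267.3611 m^2/s^2
R_v = 6267.3611 / 0.24
R_v = 26114.0 m

26114.0


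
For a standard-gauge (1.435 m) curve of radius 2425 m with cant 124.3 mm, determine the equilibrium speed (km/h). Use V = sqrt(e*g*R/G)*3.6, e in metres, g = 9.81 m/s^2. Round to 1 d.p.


Convert cant: e = 124.3 mm = 0.1243 m
V_ms = sqrt(0.1243 * 9.81 * 2425 / 1.435)
V_ms = sqrt(2060.629808) = 45.3942 m/s
V = 45.3942 * 3.6 = 163.4 km/h

163.4


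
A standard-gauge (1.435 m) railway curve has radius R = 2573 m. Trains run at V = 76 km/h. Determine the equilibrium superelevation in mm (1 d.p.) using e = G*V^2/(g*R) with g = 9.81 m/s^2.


Convert speed: V = 76 / 3.6 = 21.1111 m/s
Apply formula: e = 1.435 * 21.1111^2 / (9.81 * 2573)
e = 1.435 * 445.679 / 25241.13
e = 0.025338 m = 25.3 mm

25.3


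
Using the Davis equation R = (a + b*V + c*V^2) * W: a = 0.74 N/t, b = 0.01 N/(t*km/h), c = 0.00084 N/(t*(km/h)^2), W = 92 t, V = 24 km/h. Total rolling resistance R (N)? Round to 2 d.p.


b*V = 0.01 * 24 = 0.24
c*V^2 = 0.00084 * 576 = 0.48384
R_per_t = 0.74 + 0.24 + 0.48384 = 1.46384 N/t
R_total = 1.46384 * 92 = 134.67 N

134.67


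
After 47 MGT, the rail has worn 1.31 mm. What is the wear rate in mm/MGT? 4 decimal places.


Wear rate = total wear / cumulative tonnage
Rate = 1.31 / 47
Rate = 0.0279 mm/MGT

0.0279


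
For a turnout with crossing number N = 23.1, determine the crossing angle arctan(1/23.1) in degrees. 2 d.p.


1/N = 1/23.1 = 0.04329
angle = arctan(0.04329) = 0.043263 rad
angle = 0.043263 * 180/pi = 2.48 degrees

2.48


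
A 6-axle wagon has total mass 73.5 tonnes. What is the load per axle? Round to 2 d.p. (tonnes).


Load per axle = total weight / number of axles
Load = 73.5 / 6
Load = 12.25 tonnes

12.25


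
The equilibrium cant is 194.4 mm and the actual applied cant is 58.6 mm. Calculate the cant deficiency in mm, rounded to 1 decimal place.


Cant deficiency = equilibrium cant - actual cant
CD = 194.4 - 58.6
CD = 135.8 mm

135.8


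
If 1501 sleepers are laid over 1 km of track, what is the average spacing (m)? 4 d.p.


Spacing = 1000 m / number of sleepers
Spacing = 1000 / 1501
Spacing = 0.6662 m

0.6662


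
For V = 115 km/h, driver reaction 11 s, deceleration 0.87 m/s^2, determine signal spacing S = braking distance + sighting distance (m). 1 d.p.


V = 115 / 3.6 = 31.9444 m/s
Braking distance = 31.9444^2 / (2*0.87) = 586.4641 m
Sighting distance = 31.9444 * 11 = 351.3889 m
S = 586.4641 + 351.3889 = 937.9 m

937.9


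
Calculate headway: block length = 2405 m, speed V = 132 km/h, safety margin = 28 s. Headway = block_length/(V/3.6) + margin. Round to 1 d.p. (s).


V = 132 / 3.6 = 36.6667 m/s
Block traversal time = 2405 / 36.6667 = 65.5909 s
Headway = 65.5909 + 28
Headway = 93.6 s

93.6


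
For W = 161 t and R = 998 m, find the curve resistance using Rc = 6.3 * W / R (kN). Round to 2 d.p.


Rc = 6.3 * W / R
Rc = 6.3 * 161 / 998
Rc = 1014.3 / 998
Rc = 1.02 kN

1.02


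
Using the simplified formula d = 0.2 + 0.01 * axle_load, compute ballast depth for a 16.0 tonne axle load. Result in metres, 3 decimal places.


d = 0.2 + 0.01 * 16.0
d = 0.2 + 0.16
d = 0.360 m

0.360


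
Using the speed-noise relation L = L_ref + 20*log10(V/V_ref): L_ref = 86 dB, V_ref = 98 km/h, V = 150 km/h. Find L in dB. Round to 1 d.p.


V/V_ref = 150 / 98 = 1.530612
log10(1.530612) = 0.184865
20 * 0.184865 = 3.6973
L = 86 + 3.6973 = 89.7 dB

89.7


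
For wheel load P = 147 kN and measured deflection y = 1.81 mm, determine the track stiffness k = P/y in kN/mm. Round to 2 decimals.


Track stiffness k = P / y
k = 147 / 1.81
k = 81.22 kN/mm

81.22


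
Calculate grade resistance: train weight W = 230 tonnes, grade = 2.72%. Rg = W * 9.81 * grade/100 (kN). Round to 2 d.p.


Rg = W * 9.81 * grade / 100
Rg = 230 * 9.81 * 2.72 / 100
Rg = 2256.3 * 0.0272
Rg = 61.37 kN

61.37


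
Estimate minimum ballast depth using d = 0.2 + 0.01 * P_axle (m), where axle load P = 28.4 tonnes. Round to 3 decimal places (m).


d = 0.2 + 0.01 * 28.4
d = 0.2 + 0.284
d = 0.484 m

0.484


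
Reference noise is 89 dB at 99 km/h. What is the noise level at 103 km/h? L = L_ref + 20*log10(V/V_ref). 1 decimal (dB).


V/V_ref = 103 / 99 = 1.040404
log10(1.040404) = 0.017202
20 * 0.017202 = 0.344
L = 89 + 0.344 = 89.3 dB

89.3


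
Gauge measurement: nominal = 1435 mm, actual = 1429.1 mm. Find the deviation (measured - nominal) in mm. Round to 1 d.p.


Deviation = measured - nominal
Deviation = 1429.1 - 1435
Deviation = -5.9 mm

-5.9


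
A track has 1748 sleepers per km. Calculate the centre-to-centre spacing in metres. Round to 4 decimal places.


Spacing = 1000 m / number of sleepers
Spacing = 1000 / 1748
Spacing = 0.5721 m

0.5721


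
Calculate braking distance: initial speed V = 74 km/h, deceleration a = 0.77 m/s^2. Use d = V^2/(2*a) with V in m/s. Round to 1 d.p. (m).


Convert speed: V = 74 / 3.6 = 20.5556 m/s
V^2 = 422.5309
d = 422.5309 / (2 * 0.77)
d = 422.5309 / 1.54
d = 274.4 m

274.4


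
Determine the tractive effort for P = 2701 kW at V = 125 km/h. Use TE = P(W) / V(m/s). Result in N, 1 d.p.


Convert: P = 2701 kW = 2701000 W
V = 125 / 3.6 = 34.7222 m/s
TE = 2701000 / 34.7222
TE = 77788.8 N

77788.8


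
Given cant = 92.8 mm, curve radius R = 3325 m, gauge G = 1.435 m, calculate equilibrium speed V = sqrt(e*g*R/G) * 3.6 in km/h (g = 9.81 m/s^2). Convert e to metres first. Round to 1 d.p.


Convert cant: e = 92.8 mm = 0.0928 m
V_ms = sqrt(0.0928 * 9.81 * 3325 / 1.435)
V_ms = sqrt(2109.389268) = 45.9281 m/s
V = 45.9281 * 3.6 = 165.3 km/h

165.3


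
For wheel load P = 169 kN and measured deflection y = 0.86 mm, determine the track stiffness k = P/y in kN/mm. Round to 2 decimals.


Track stiffness k = P / y
k = 169 / 0.86
k = 196.51 kN/mm

196.51


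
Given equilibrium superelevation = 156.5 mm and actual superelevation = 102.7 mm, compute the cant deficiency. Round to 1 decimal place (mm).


Cant deficiency = equilibrium cant - actual cant
CD = 156.5 - 102.7
CD = 53.8 mm

53.8


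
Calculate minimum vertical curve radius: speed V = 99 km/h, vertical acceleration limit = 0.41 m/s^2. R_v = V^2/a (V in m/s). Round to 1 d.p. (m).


Convert speed: V = 99 / 3.6 = 27.5 m/s
V^2 = 756.25 m^2/s^2
R_v = 756.25 / 0.41
R_v = 1844.5 m

1844.5


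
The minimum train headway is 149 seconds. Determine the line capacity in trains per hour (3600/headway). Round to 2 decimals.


Capacity = 3600 / headway
Capacity = 3600 / 149
Capacity = 24.16 trains/hour

24.16


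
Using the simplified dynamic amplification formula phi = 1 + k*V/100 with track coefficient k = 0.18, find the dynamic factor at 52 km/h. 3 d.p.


phi = 1 + k * V / 100
phi = 1 + 0.18 * 52 / 100
phi = 1 + 0.0936
phi = 1.094

1.094


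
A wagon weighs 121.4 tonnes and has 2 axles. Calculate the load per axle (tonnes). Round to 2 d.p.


Load per axle = total weight / number of axles
Load = 121.4 / 2
Load = 60.70 tonnes

60.70


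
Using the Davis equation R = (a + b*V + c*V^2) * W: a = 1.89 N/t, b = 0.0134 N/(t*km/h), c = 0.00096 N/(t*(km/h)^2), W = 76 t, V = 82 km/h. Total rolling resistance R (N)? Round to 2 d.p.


b*V = 0.0134 * 82 = 1.0988
c*V^2 = 0.00096 * 6724 = 6.45504
R_per_t = 1.89 + 1.0988 + 6.45504 = 9.44384 N/t
R_total = 9.44384 * 76 = 717.73 N

717.73


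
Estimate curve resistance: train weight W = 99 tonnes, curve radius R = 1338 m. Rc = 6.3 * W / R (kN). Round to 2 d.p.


Rc = 6.3 * W / R
Rc = 6.3 * 99 / 1338
Rc = 623.7 / 1338
Rc = 0.47 kN

0.47


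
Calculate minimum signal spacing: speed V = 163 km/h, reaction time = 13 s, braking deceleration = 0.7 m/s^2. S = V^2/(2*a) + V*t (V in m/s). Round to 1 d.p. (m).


V = 163 / 3.6 = 45.2778 m/s
Braking distance = 45.2778^2 / (2*0.7) = 1464.3408 m
Sighting distance = 45.2778 * 13 = 588.6111 m
S = 1464.3408 + 588.6111 = 2053.0 m

2053.0


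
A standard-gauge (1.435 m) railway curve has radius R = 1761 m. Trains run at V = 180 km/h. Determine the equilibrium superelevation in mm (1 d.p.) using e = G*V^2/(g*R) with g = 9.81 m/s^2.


Convert speed: V = 180 / 3.6 = 50.0 m/s
Apply formula: e = 1.435 * 50.0^2 / (9.81 * 1761)
e = 1.435 * 2500.0 / 17275.41
e = 0.207665 m = 207.7 mm

207.7


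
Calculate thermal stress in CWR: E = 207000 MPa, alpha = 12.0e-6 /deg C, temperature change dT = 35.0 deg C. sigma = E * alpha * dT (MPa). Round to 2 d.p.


sigma = E * alpha * dT
sigma = 207000 * 12.0e-6 * 35.0
sigma = 2.484 * 35.0
sigma = 86.94 MPa

86.94


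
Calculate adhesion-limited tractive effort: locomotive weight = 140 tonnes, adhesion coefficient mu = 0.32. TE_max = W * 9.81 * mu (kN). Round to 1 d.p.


TE_max = W * g * mu
TE_max = 140 * 9.81 * 0.32
TE_max = 1373.4 * 0.32
TE_max = 439.5 kN

439.5


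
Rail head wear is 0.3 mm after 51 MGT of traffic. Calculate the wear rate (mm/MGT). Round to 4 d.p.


Wear rate = total wear / cumulative tonnage
Rate = 0.3 / 51
Rate = 0.0059 mm/MGT

0.0059


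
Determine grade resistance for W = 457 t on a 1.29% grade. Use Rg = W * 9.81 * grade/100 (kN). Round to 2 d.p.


Rg = W * 9.81 * grade / 100
Rg = 457 * 9.81 * 1.29 / 100
Rg = 4483.17 * 0.0129
Rg = 57.83 kN

57.83


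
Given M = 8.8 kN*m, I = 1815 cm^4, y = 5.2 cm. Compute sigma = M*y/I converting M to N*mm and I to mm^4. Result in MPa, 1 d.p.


Convert units:
M = 8.8 kN*m = 8800000 N*mm
y = 5.2 cm = 52 mm
I = 1815 cm^4 = 18150000 mm^4
sigma = 8800000 * 52 / 18150000
sigma = 25.2 MPa

25.2


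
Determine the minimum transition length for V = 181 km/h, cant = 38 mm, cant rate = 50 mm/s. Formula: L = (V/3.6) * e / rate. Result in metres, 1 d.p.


Convert speed: V = 181 / 3.6 = 50.2778 m/s
L = 50.2778 * 38 / 50
L = 1910.5556 / 50
L = 38.2 m

38.2


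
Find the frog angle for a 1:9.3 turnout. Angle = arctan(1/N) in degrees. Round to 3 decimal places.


1/N = 1/9.3 = 0.107527
angle = arctan(0.107527) = 0.107115 rad
angle = 0.107115 * 180/pi = 6.137 degrees

6.137


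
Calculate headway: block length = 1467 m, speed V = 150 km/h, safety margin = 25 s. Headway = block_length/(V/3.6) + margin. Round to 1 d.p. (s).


V = 150 / 3.6 = 41.6667 m/s
Block traversal time = 1467 / 41.6667 = 35.208 s
Headway = 35.208 + 25
Headway = 60.2 s

60.2


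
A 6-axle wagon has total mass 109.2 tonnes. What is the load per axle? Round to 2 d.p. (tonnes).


Load per axle = total weight / number of axles
Load = 109.2 / 6
Load = 18.20 tonnes

18.20


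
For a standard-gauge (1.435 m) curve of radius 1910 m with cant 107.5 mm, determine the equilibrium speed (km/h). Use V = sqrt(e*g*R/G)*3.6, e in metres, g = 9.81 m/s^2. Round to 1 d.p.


Convert cant: e = 107.5 mm = 0.1075 m
V_ms = sqrt(0.1075 * 9.81 * 1910 / 1.435)
V_ms = sqrt(1403.650348) = 37.4653 m/s
V = 37.4653 * 3.6 = 134.9 km/h

134.9


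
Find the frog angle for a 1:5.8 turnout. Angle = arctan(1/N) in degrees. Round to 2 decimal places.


1/N = 1/5.8 = 0.172414
angle = arctan(0.172414) = 0.170735 rad
angle = 0.170735 * 180/pi = 9.78 degrees

9.78


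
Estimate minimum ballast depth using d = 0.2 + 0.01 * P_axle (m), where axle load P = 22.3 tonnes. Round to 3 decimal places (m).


d = 0.2 + 0.01 * 22.3
d = 0.2 + 0.223
d = 0.423 m

0.423


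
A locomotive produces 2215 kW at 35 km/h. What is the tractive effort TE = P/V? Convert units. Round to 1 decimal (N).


Convert: P = 2215 kW = 2215000 W
V = 35 / 3.6 = 9.7222 m/s
TE = 2215000 / 9.7222
TE = 227828.6 N

227828.6


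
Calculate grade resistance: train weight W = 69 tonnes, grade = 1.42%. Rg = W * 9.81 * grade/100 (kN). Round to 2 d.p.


Rg = W * 9.81 * grade / 100
Rg = 69 * 9.81 * 1.42 / 100
Rg = 676.89 * 0.0142
Rg = 9.61 kN

9.61


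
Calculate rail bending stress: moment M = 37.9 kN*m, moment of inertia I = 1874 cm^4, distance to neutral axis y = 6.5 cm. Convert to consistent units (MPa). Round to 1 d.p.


Convert units:
M = 37.9 kN*m = 37900000 N*mm
y = 6.5 cm = 65 mm
I = 1874 cm^4 = 18740000 mm^4
sigma = 37900000 * 65 / 18740000
sigma = 131.5 MPa

131.5


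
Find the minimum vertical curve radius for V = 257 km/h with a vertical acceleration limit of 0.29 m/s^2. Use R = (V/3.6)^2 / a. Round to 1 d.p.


Convert speed: V = 257 / 3.6 = 71.3889 m/s
V^2 = 5096.3735 m^2/s^2
R_v = 5096.3735 / 0.29
R_v = 17573.7 m

17573.7


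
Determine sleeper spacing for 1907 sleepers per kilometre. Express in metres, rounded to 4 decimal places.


Spacing = 1000 m / number of sleepers
Spacing = 1000 / 1907
Spacing = 0.5244 m

0.5244


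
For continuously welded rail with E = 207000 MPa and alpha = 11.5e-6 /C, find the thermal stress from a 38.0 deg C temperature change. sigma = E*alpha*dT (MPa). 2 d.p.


sigma = E * alpha * dT
sigma = 207000 * 11.5e-6 * 38.0
sigma = 2.3805 * 38.0
sigma = 90.46 MPa

90.46


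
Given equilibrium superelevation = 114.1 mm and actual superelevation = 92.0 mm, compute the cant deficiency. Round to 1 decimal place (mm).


Cant deficiency = equilibrium cant - actual cant
CD = 114.1 - 92.0
CD = 22.1 mm

22.1


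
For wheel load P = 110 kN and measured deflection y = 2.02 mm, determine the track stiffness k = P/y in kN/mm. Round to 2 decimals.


Track stiffness k = P / y
k = 110 / 2.02
k = 54.46 kN/mm

54.46


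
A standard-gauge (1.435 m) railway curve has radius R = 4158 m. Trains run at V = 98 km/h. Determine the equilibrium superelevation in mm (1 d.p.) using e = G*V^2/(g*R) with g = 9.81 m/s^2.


Convert speed: V = 98 / 3.6 = 27.2222 m/s
Apply formula: e = 1.435 * 27.2222^2 / (9.81 * 4158)
e = 1.435 * 741.0494 / 40789.98
e = 0.02607 m = 26.1 mm

26.1


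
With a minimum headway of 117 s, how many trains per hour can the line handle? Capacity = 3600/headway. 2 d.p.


Capacity = 3600 / headway
Capacity = 3600 / 117
Capacity = 30.77 trains/hour

30.77


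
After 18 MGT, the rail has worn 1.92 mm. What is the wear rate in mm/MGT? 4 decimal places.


Wear rate = total wear / cumulative tonnage
Rate = 1.92 / 18
Rate = 0.1067 mm/MGT

0.1067


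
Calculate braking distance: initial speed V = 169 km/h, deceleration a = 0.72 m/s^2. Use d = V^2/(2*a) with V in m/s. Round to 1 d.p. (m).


Convert speed: V = 169 / 3.6 = 46.9444 m/s
V^2 = 2203.7809
d = 2203.7809 / (2 * 0.72)
d = 2203.7809 / 1.44
d = 1530.4 m

1530.4


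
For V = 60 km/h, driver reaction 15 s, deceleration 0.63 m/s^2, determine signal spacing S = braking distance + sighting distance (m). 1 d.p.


V = 60 / 3.6 = 16.6667 m/s
Braking distance = 16.6667^2 / (2*0.63) = 220.4586 m
Sighting distance = 16.6667 * 15 = 250.0 m
S = 220.4586 + 250.0 = 470.5 m

470.5


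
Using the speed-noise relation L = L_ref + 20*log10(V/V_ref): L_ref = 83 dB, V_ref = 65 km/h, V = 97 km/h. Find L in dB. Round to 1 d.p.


V/V_ref = 97 / 65 = 1.492308
log10(1.492308) = 0.173858
20 * 0.173858 = 3.4772
L = 83 + 3.4772 = 86.5 dB

86.5


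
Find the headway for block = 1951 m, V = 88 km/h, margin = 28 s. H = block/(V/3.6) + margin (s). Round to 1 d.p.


V = 88 / 3.6 = 24.4444 m/s
Block traversal time = 1951 / 24.4444 = 79.8136 s
Headway = 79.8136 + 28
Headway = 107.8 s

107.8


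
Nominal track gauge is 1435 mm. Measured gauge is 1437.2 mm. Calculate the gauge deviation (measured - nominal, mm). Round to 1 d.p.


Deviation = measured - nominal
Deviation = 1437.2 - 1435
Deviation = 2.2 mm

2.2
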